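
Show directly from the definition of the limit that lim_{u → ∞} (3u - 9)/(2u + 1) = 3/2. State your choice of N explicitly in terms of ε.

N = (21/4)/ε

Let ε > 0 be given. We seek N > 0 such that u > N implies |(3u - 9)/(2u + 1) − (3/2)| < ε.
(3u - 9)/(2u + 1) − (3/2) = (2(3u - 9) − 3(2u + 1)) / (2(2u + 1)) = -21/(2(2u + 1)).
For u > 0 we have 2u + 1 > 2u, so |(3u - 9)/(2u + 1) − (3/2)| = 21/(2(2u + 1)) < 21/(2·2u) = (21/4)/u.
Thus |(3u - 9)/(2u + 1) − (3/2)| < ε whenever u > (21/4)/ε.
Take N = (21/4)/ε. If u > N then |(3u - 9)/(2u + 1) − (3/2)| < (21/4)/u < ε.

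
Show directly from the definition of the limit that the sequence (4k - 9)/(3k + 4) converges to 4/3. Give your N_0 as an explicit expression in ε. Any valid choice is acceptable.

N_0 = (43/9)/ε

Let ε > 0. For k ≥ 1, |(4k - 9)/(3k + 4) − (4/3)| = |-43|/(3(3k + 4)) = 43/(3(3k + 4)).
Since 3k + 4 ≥ 3k for k ≥ 1, this is ≤ 43/(3·3k) = (43/9)/k.
So |(4k - 9)/(3k + 4) − (4/3)| < ε whenever k > (43/9)/ε.
Take N_0 = (43/9)/ε. If k > N_0 then |(4k - 9)/(3k + 4) − (4/3)| ≤ (43/9)/k < ε.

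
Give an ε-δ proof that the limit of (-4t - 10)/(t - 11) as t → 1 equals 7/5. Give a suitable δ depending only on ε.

δ = min(5, (25/27)ε)

Fix ε > 0. We want δ > 0 with 0 < |t − 1| < δ ⇒ |(-4t - 10)/(t - 11) − (7/5)| < ε.
Combining over a common denominator, (-4t - 10)/(t - 11) − (7/5) = [(-4t - 10)·(-10) − (-14)·(t - 11)] / [(-10)·(t - 11)] = 54(t − 1) / ((-10)(t - 11)).
So |(-4t - 10)/(t - 11) − (7/5)| = 54|t − 1| / (10·|t − 11|).
Require δ ≤ 5, so |t − 11| ≥ |-10| − |t − 1| > 10 − 5 = 5.
Hence |(-4t - 10)/(t - 11) − (7/5)| < 54|t − 1|/(10·5) = (27/25)|t − 1|, which is < ε once |t − 1| < (25/27)ε.
Take δ = min(5, (25/27)ε). Then 0 < |t − 1| < δ forces both bounds, so |(-4t - 10)/(t - 11) − (7/5)| < ε.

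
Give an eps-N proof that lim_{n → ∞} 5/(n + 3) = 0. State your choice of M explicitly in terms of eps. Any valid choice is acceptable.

Fix eps > 0. For n ≥ 1, |5/(n + 3) − 0| = 5/(n + 3) ≤ 5/n.
We need 5/n < eps, i.e. n > 5/eps.
Take M = 5/eps. If n > M then |5/(n + 3)| ≤ 5/n < eps.

M = 5/eps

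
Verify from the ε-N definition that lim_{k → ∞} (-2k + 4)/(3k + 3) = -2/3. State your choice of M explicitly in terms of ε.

M = 2/ε

Suppose ε > 0. For k ≥ 1, |(-2k + 4)/(3k + 3) + 2/3| = |18|/(3(3k + 3)) = 18/(3(3k + 3)).
Since 3k + 3 ≥ 3k for k ≥ 1, this is ≤ 18/(3·3k) = 2/k.
So |(-2k + 4)/(3k + 3) + 2/3| < ε whenever k > 2/ε.
Take M = 2/ε. If k > M then |(-2k + 4)/(3k + 3) + 2/3| ≤ 2/k < ε.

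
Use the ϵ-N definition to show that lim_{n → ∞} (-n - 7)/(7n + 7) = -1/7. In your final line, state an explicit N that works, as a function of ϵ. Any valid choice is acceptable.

N = (6/7)/ϵ

Suppose ϵ > 0. For n ≥ 1, |(-n - 7)/(7n + 7) + 1/7| = |-42|/(7(7n + 7)) = 42/(7(7n + 7)).
Since 7n + 7 ≥ 7n for n ≥ 1, this is ≤ 42/(7·7n) = (6/7)/n.
So |(-n - 7)/(7n + 7) + 1/7| < ϵ whenever n > (6/7)/ϵ.
Take N = (6/7)/ϵ. If n > N then |(-n - 7)/(7n + 7) + 1/7| ≤ (6/7)/n < ϵ.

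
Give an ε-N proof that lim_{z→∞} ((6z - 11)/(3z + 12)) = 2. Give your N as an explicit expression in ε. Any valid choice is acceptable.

N = (35/3)/ε

Fix ε > 0. We seek N > 0 such that z > N implies |(6z - 11)/(3z + 12) − 2| < ε.
(6z - 11)/(3z + 12) − 2 = (3(6z - 11) − 6(3z + 12)) / (3(3z + 12)) = -105/(3(3z + 12)).
For z > 0 we have 3z + 12 > 3z, so |(6z - 11)/(3z + 12) − 2| = 105/(3(3z + 12)) < 105/(3·3z) = (35/3)/z.
Thus |(6z - 11)/(3z + 12) − 2| < ε whenever z > (35/3)/ε.
Take N = (35/3)/ε. If z > N then |(6z - 11)/(3z + 12) − 2| < (35/3)/z < ε.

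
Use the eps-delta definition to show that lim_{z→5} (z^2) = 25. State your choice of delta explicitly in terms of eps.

delta = min(2, eps/12)

Let eps > 0 be given. We seek delta > 0 with 0 < |z − 5| < delta ⇒ |z^2 − 25| < eps.
Factor: z^2 − 25 = (z − 5)(z + 5), so |z^2 − 25| = |z − 5|·|z + 5|.
Impose delta ≤ 2 so that |z| < 7; then |z + 5| ≤ 12.
Hence |z^2 − 25| ≤ 12|z − 5|, which is < eps once |z − 5| < eps/12.
Take delta = min(2, eps/12). If 0 < |z − 5| < delta then both bounds hold and |z^2 − 25| ≤ 12|z − 5| < 12·(eps/12) = eps.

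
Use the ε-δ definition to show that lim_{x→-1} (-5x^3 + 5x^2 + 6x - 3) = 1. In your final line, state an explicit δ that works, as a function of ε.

Fix ε > 0. We want δ > 0 such that 0 < |x + 1| < δ implies |(-5x^3 + 5x^2 + 6x - 3) − 1| < ε.
(-5x^3 + 5x^2 + 6x - 3) − 1 = -5x^3 + 5x^2 + 6x - 4 = (x + 1)(-5x^2 + 10x - 4).
So |(-5x^3 + 5x^2 + 6x - 3) − 1| = |x + 1|·|-5x^2 + 10x - 4|.
Assume first that |x + 1| < 2, so |x| < 3. Then |-5x^2 + 10x - 4| ≤ 5·3^2 + 10·3 + 4 = 79.
Hence |(-5x^3 + 5x^2 + 6x - 3) − 1| ≤ 79|x + 1| < ε provided |x + 1| < ε/79.
Take δ = min(2, ε/79). Then 0 < |x + 1| < δ gives both |x + 1| < 2 and |x + 1| < ε/79, so |(-5x^3 + 5x^2 + 6x - 3) − 1| < ε.

δ = min(2, ε/79)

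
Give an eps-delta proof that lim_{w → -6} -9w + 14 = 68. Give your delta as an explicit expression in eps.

Let eps > 0 be given. We need delta > 0 so that 0 < |w + 6| < delta implies |(-9w + 14) − 68| < eps.
|(-9w + 14) − 68| = |-9w - 54| = 9|w + 6|.
So 9|w + 6| < eps exactly when |w + 6| < eps/9.
Take delta = eps/9. If 0 < |w + 6| < delta then |(-9w + 14) − 68| = 9|w + 6| < 9·(eps/9) = eps.

delta = eps/9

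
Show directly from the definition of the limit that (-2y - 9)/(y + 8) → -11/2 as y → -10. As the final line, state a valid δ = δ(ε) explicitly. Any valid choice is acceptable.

δ = min(1, (2/7)ε)

Fix ε > 0. We want δ > 0 with 0 < |y + 10| < δ ⇒ |(-2y - 9)/(y + 8) + 11/2| < ε.
Combining over a common denominator, (-2y - 9)/(y + 8) + 11/2 = [(-2y - 9)·(-2) − 11·(y + 8)] / [(-2)·(y + 8)] = -7(y + 10) / ((-2)(y + 8)).
So |(-2y - 9)/(y + 8) + 11/2| = 7|y + 10| / (2·|y + 8|).
Require δ ≤ 1, so |y + 8| ≥ |-2| − |y + 10| > 2 − 1 = 1.
Hence |(-2y - 9)/(y + 8) + 11/2| < 7|y + 10|/(2·1) = (7/2)|y + 10|, which is < ε once |y + 10| < (2/7)ε.
Take δ = min(1, (2/7)ε). Then 0 < |y + 10| < δ forces both bounds, so |(-2y - 9)/(y + 8) + 11/2| < ε.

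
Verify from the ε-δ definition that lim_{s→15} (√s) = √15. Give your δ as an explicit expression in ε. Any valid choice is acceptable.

δ = min(15, √15·ε)

Let ε > 0 be given. We want δ > 0 such that 0 < |s − 15| < δ implies |√s − √15| < ε.
Rationalise: √s − √15 = (s − 15)/(√s + √15), so |√s − √15| = |s − 15|/(√s + √15).
Restrict δ ≤ 15 so that |s − 15| < 15 forces s > 0, and then √s + √15 > √15.
Hence |√s − √15| < |s − 15|/√15, which is < ε once |s − 15| < √15·ε.
Take δ = min(15, √15·ε). If 0 < |s − 15| < δ then s > 0 and |√s − √15| < |s − 15|/√15 < ε.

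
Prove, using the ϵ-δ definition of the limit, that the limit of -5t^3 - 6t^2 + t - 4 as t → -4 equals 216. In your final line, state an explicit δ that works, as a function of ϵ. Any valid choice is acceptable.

δ = min(2, ϵ/319)

Let ϵ > 0. We want δ > 0 such that 0 < |t + 4| < δ implies |(-5t^3 - 6t^2 + t - 4) − 216| < ϵ.
(-5t^3 - 6t^2 + t - 4) − 216 = -5t^3 - 6t^2 + t - 220 = (t + 4)(-5t^2 + 14t - 55).
So |(-5t^3 - 6t^2 + t - 4) − 216| = |t + 4|·|-5t^2 + 14t - 55|.
Assume first that |t + 4| < 2, so |t| < 6. Then |-5t^2 + 14t - 55| ≤ 5·6^2 + 14·6 + 55 = 319.
Hence |(-5t^3 - 6t^2 + t - 4) − 216| ≤ 319|t + 4| < ϵ provided |t + 4| < ϵ/319.
Choosing δ = min(2, ϵ/319) ensures both conditions, hence |(-5t^3 - 6t^2 + t - 4) − 216| < ϵ.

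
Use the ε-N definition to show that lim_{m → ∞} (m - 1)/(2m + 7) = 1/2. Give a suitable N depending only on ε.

Let ε > 0 be given. For m ≥ 1, |(m - 1)/(2m + 7) − (1/2)| = |-9|/(2(2m + 7)) = 9/(2(2m + 7)).
Since 2m + 7 ≥ 2m for m ≥ 1, this is ≤ 9/(2·2m) = (9/4)/m.
So |(m - 1)/(2m + 7) − (1/2)| < ε whenever m > (9/4)/ε.
Take N = (9/4)/ε. If m > N then |(m - 1)/(2m + 7) − (1/2)| ≤ (9/4)/m < ε.

N = (9/4)/ε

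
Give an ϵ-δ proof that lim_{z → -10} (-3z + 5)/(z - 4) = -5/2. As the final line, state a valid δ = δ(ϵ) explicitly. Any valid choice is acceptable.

Let ϵ > 0. We want δ > 0 with 0 < |z + 10| < δ ⇒ |(-3z + 5)/(z - 4) + 5/2| < ϵ.
Combining over a common denominator, (-3z + 5)/(z - 4) + 5/2 = [(-3z + 5)·(-14) − 35·(z - 4)] / [(-14)·(z - 4)] = 7(z + 10) / ((-14)(z - 4)).
So |(-3z + 5)/(z - 4) + 5/2| = 7|z + 10| / (14·|z − 4|).
Restrict δ ≤ 7. Then |z + 10| < 7 gives |z − 4| = |(z + 10) + (-14)| ≥ 14 − 7 = 7.
Hence |(-3z + 5)/(z - 4) + 5/2| < 7|z + 10|/(14·7) = (1/14)|z + 10|, which is < ϵ once |z + 10| < 14ϵ.
Take δ = min(7, 14ϵ). Then 0 < |z + 10| < δ forces both bounds, so |(-3z + 5)/(z - 4) + 5/2| < ϵ.

δ = min(7, 14ϵ)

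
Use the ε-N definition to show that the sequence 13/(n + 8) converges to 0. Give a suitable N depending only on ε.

Let ε > 0. For n ≥ 1, |13/(n + 8) − 0| = 13/(n + 8) ≤ 13/n.
We need 13/n < ε, i.e. n > 13/ε.
Take N = 13/ε. If n > N then |13/(n + 8)| ≤ 13/n < ε.

N = 13/ε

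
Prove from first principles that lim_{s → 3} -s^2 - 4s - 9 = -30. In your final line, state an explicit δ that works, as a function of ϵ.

Suppose ϵ > 0. We want δ > 0 such that 0 < |s − 3| < δ implies |(-s^2 - 4s - 9) + 30| < ϵ.
(-s^2 - 4s - 9) + 30 = -s^2 - 4s + 21 = (s − 3)(-s - 7).
So |(-s^2 - 4s - 9) + 30| = |s − 3|·|-s - 7|.
Require δ ≤ 1. Then |s − 3| < 1 gives |s| < 4, and by the triangle inequality |-s - 7| ≤ 4 + 7 = 11.
Hence |(-s^2 - 4s - 9) + 30| ≤ 11|s − 3| < ϵ provided |s − 3| < ϵ/11.
Choosing δ = min(1, ϵ/11) ensures both conditions, hence |(-s^2 - 4s - 9) + 30| < ϵ.

δ = min(1, ϵ/11)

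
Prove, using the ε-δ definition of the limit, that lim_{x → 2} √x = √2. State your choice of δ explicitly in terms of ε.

δ = min(2, √2·ε)

Fix ε > 0. We want δ > 0 such that 0 < |x − 2| < δ implies |√x − √2| < ε.
Rationalise: √x − √2 = (x − 2)/(√x + √2), so |√x − √2| = |x − 2|/(√x + √2).
Restrict δ ≤ 2 so that |x − 2| < 2 forces x > 0, and then √x + √2 > √2.
Hence |√x − √2| < |x − 2|/√2, which is < ε once |x − 2| < √2·ε.
Take δ = min(2, √2·ε). If 0 < |x − 2| < δ then x > 0 and |√x − √2| < |x − 2|/√2 < ε.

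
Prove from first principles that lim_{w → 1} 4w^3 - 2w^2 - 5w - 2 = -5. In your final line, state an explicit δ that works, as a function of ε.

Fix ε > 0. We want δ > 0 such that 0 < |w − 1| < δ implies |(4w^3 - 2w^2 - 5w - 2) + 5| < ε.
(4w^3 - 2w^2 - 5w - 2) + 5 = 4w^3 - 2w^2 - 5w + 3 = (w − 1)(4w^2 + 2w - 3).
So |(4w^3 - 2w^2 - 5w - 2) + 5| = |w − 1|·|4w^2 + 2w - 3|.
Assume first that |w − 1| < 1, so |w| < 2. Then |4w^2 + 2w - 3| ≤ 4·2^2 + 2·2 + 3 = 23.
Hence |(4w^3 - 2w^2 - 5w - 2) + 5| ≤ 23|w − 1| < ε provided |w − 1| < ε/23.
Take δ = min(1, ε/23). Then 0 < |w − 1| < δ gives both |w − 1| < 1 and |w − 1| < ε/23, so |(4w^3 - 2w^2 - 5w - 2) + 5| < ε.

δ = min(1, ε/23)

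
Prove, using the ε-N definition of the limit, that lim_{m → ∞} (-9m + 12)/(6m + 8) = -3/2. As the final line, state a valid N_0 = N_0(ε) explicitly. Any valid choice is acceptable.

Let ε > 0 be given. For m ≥ 1, |(-9m + 12)/(6m + 8) + 3/2| = |144|/(6(6m + 8)) = 144/(6(6m + 8)).
Since 6m + 8 ≥ 6m for m ≥ 1, this is ≤ 144/(6·6m) = 4/m.
So |(-9m + 12)/(6m + 8) + 3/2| < ε whenever m > 4/ε.
Take N_0 = 4/ε. If m > N_0 then |(-9m + 12)/(6m + 8) + 3/2| ≤ 4/m < ε.

N_0 = 4/ε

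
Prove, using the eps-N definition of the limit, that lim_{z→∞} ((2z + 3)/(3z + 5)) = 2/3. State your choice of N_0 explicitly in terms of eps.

Let eps > 0 be given. We seek N_0 > 0 such that z > N_0 implies |(2z + 3)/(3z + 5) − (2/3)| < eps.
(2z + 3)/(3z + 5) − (2/3) = (3(2z + 3) − 2(3z + 5)) / (3(3z + 5)) = -1/(3(3z + 5)).
For z > 0 we have 3z + 5 > 3z, so |(2z + 3)/(3z + 5) − (2/3)| = 1/(3(3z + 5)) < 1/(3·3z) = (1/9)/z.
Thus |(2z + 3)/(3z + 5) − (2/3)| < eps whenever z > (1/9)/eps.
Take N_0 = (1/9)/eps. If z > N_0 then |(2z + 3)/(3z + 5) − (2/3)| < (1/9)/z < eps.

N_0 = (1/9)/eps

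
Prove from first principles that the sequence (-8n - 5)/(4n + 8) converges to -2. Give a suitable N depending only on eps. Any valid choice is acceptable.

Let eps > 0. For n ≥ 1, |(-8n - 5)/(4n + 8) + 2| = |44|/(4(4n + 8)) = 44/(4(4n + 8)).
Since 4n + 8 ≥ 4n for n ≥ 1, this is ≤ 44/(4·4n) = (11/4)/n.
So |(-8n - 5)/(4n + 8) + 2| < eps whenever n > (11/4)/eps.
Take N = (11/4)/eps. If n > N then |(-8n - 5)/(4n + 8) + 2| ≤ (11/4)/n < eps.

N = (11/4)/eps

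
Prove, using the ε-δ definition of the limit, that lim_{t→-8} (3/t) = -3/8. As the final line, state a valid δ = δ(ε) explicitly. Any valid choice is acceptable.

δ = min(4, (32/3)ε)

Fix ε > 0. We seek δ > 0 such that 0 < |t + 8| < δ implies |3/t + 3/8| < ε.
|3/t + 3/8| = 3·|-8 − t|/(8·|t|) = 3|t + 8|/(8|t|).
Restrict δ ≤ 4. Then |t + 8| < 4 gives |t| > 4, so 8|t| > 32.
Then |3/t + 3/8| < 3|t + 8|/32, which is < ε when |t + 8| < (32/3)ε.
Take δ = min(4, (32/3)ε). Then 0 < |t + 8| < δ gives both |t + 8| < 4 and |t + 8| < (32/3)ε, so |3/t + 3/8| < ε.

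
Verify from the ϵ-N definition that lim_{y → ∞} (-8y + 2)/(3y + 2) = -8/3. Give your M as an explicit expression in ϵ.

M = (22/9)/ϵ

Suppose ϵ > 0. We seek M > 0 such that y > M implies |(-8y + 2)/(3y + 2) + 8/3| < ϵ.
(-8y + 2)/(3y + 2) + 8/3 = (3(-8y + 2) − (-8)(3y + 2)) / (3(3y + 2)) = 22/(3(3y + 2)).
For y > 0 we have 3y + 2 > 3y, so |(-8y + 2)/(3y + 2) + 8/3| = 22/(3(3y + 2)) < 22/(3·3y) = (22/9)/y.
Thus |(-8y + 2)/(3y + 2) + 8/3| < ϵ whenever y > (22/9)/ϵ.
Take M = (22/9)/ϵ. If y > M then |(-8y + 2)/(3y + 2) + 8/3| < (22/9)/y < ϵ.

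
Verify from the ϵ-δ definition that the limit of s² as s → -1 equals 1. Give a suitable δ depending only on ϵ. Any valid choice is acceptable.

δ = min(1, ϵ/3)

Let ϵ > 0 be given. We seek δ > 0 with 0 < |s + 1| < δ ⇒ |s² − 1| < ϵ.
Factor: s² − 1 = (s + 1)(s - 1), so |s² − 1| = |s + 1|·|s - 1|.
Impose δ ≤ 1 so that |s| < 2; then |s - 1| ≤ 3.
Hence |s² − 1| ≤ 3|s + 1|, which is < ϵ once |s + 1| < ϵ/3.
Take δ = min(1, ϵ/3). If 0 < |s + 1| < δ then both bounds hold and |s² − 1| ≤ 3|s + 1| < 3·(ϵ/3) = ϵ.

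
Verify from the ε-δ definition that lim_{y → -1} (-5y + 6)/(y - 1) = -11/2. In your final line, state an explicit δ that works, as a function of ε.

δ = min(1, 2ε)

Let ε > 0. We want δ > 0 with 0 < |y + 1| < δ ⇒ |(-5y + 6)/(y - 1) + 11/2| < ε.
Combining over a common denominator, (-5y + 6)/(y - 1) + 11/2 = [(-5y + 6)·(-2) − 11·(y - 1)] / [(-2)·(y - 1)] = -1(y + 1) / ((-2)(y - 1)).
So |(-5y + 6)/(y - 1) + 11/2| = |y + 1| / (2·|y − 1|).
Restrict δ ≤ 1. Then |y + 1| < 1 gives |y − 1| = |(y + 1) + (-2)| ≥ 2 − 1 = 1.
Hence |(-5y + 6)/(y - 1) + 11/2| < |y + 1|/(2·1) = (1/2)|y + 1|, which is < ε once |y + 1| < 2ε.
Take δ = min(1, 2ε). Then 0 < |y + 1| < δ forces both bounds, so |(-5y + 6)/(y - 1) + 11/2| < ε.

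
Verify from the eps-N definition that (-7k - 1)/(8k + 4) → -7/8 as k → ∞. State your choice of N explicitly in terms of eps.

N = (5/16)/eps

Let eps > 0. For k ≥ 1, |(-7k - 1)/(8k + 4) + 7/8| = |20|/(8(8k + 4)) = 20/(8(8k + 4)).
Since 8k + 4 ≥ 8k for k ≥ 1, this is ≤ 20/(8·8k) = (5/16)/k.
So |(-7k - 1)/(8k + 4) + 7/8| < eps whenever k > (5/16)/eps.
Take N = (5/16)/eps. If k > N then |(-7k - 1)/(8k + 4) + 7/8| ≤ (5/16)/k < eps.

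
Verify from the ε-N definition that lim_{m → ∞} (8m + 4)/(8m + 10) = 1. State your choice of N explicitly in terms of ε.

N = (3/4)/ε

Let ε > 0 be given. For m ≥ 1, |(8m + 4)/(8m + 10) − 1| = |-48|/(8(8m + 10)) = 48/(8(8m + 10)).
Since 8m + 10 ≥ 8m for m ≥ 1, this is ≤ 48/(8·8m) = (3/4)/m.
So |(8m + 4)/(8m + 10) − 1| < ε whenever m > (3/4)/ε.
Take N = (3/4)/ε. If m > N then |(8m + 4)/(8m + 10) − 1| ≤ (3/4)/m < ε.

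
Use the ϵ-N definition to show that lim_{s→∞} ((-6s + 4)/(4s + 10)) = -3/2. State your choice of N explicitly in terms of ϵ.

Suppose ϵ > 0. We seek N > 0 such that s > N implies |(-6s + 4)/(4s + 10) + 3/2| < ϵ.
(-6s + 4)/(4s + 10) + 3/2 = (4(-6s + 4) − (-6)(4s + 10)) / (4(4s + 10)) = 76/(4(4s + 10)).
For s > 0 we have 4s + 10 > 4s, so |(-6s + 4)/(4s + 10) + 3/2| = 76/(4(4s + 10)) < 76/(4·4s) = (19/4)/s.
Thus |(-6s + 4)/(4s + 10) + 3/2| < ϵ whenever s > (19/4)/ϵ.
Take N = (19/4)/ϵ. If s > N then |(-6s + 4)/(4s + 10) + 3/2| < (19/4)/s < ϵ.

N = (19/4)/ϵ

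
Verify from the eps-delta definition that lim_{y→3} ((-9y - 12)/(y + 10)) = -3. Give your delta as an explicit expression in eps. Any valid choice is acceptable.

delta = min(13/2, (13/12)eps)

Fix eps > 0. We want delta > 0 with 0 < |y − 3| < delta ⇒ |(-9y - 12)/(y + 10) + 3| < eps.
Combining over a common denominator, (-9y - 12)/(y + 10) + 3 = [(-9y - 12)·13 − (-39)·(y + 10)] / [13·(y + 10)] = -78(y − 3) / (13(y + 10)).
So |(-9y - 12)/(y + 10) + 3| = 78|y − 3| / (13·|y + 10|).
Restrict delta ≤ 13/2. Then |y − 3| < 13/2 gives |y + 10| = |(y − 3) + 13| ≥ 13 − 13/2 = 13/2.
Hence |(-9y - 12)/(y + 10) + 3| < 78|y − 3|/(13·(13/2)) = (12/13)|y − 3|, which is < eps once |y − 3| < (13/12)eps.
Take delta = min(13/2, (13/12)eps). Then 0 < |y − 3| < delta forces both bounds, so |(-9y - 12)/(y + 10) + 3| < eps.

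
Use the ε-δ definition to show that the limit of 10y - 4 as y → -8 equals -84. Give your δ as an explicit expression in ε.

δ = ε/10

Let ε > 0. We need δ > 0 so that 0 < |y + 8| < δ implies |(10y - 4) + 84| < ε.
Since (10y - 4) + 84 = 10(y + 8), we have |(10y - 4) + 84| = 10|y + 8|.
Thus it suffices that |y + 8| < ε/10.
Choosing δ = ε/10 gives |(10y - 4) + 84| = 10|y + 8| < ε whenever |y + 8| < δ.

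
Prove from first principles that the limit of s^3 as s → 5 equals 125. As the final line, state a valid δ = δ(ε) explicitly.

Fix ε > 0. We seek δ > 0 with 0 < |s − 5| < δ ⇒ |s^3 − 125| < ε.
Factor: s^3 − 125 = (s − 5)(s^2 + 5s + 25), so |s^3 − 125| = |s − 5|·|s^2 + 5s + 25|.
Restrict δ ≤ 2. Then |s − 5| < 2 gives |s| < 7, so by the triangle inequality |s^2 + 5s + 25| ≤ 7^2 + 5·7 + 25 = 109.
Hence |s^3 − 125| ≤ 109|s − 5|, which is < ε once |s − 5| < ε/109.
Take δ = min(2, ε/109). If 0 < |s − 5| < δ then both bounds hold and |s^3 − 125| ≤ 109|s − 5| < 109·(ε/109) = ε.

δ = min(2, ε/109)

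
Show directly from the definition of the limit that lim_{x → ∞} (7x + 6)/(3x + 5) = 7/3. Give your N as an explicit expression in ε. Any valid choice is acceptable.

N = (17/9)/ε

Suppose ε > 0. We seek N > 0 such that x > N implies |(7x + 6)/(3x + 5) − (7/3)| < ε.
(7x + 6)/(3x + 5) − (7/3) = (3(7x + 6) − 7(3x + 5)) / (3(3x + 5)) = -17/(3(3x + 5)).
For x > 0 we have 3x + 5 > 3x, so |(7x + 6)/(3x + 5) − (7/3)| = 17/(3(3x + 5)) < 17/(3·3x) = (17/9)/x.
Thus |(7x + 6)/(3x + 5) − (7/3)| < ε whenever x > (17/9)/ε.
Take N = (17/9)/ε. If x > N then |(7x + 6)/(3x + 5) − (7/3)| < (17/9)/x < ε.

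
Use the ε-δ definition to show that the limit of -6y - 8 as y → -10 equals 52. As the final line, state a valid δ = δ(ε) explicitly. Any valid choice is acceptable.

Let ε > 0 be given. We need δ > 0 so that 0 < |y + 10| < δ implies |(-6y - 8) − 52| < ε.
Since (-6y - 8) − 52 = -6(y + 10), we have |(-6y - 8) − 52| = 6|y + 10|.
So 6|y + 10| < ε exactly when |y + 10| < ε/6.
Choosing δ = ε/6 gives |(-6y - 8) − 52| = 6|y + 10| < ε whenever |y + 10| < δ.

δ = ε/6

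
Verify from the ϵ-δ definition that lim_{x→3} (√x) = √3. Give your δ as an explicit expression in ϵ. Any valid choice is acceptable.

δ = min(3, √3·ϵ)

Fix ϵ > 0. We want δ > 0 such that 0 < |x − 3| < δ implies |√x − √3| < ϵ.
Rationalise: √x − √3 = (x − 3)/(√x + √3), so |√x − √3| = |x − 3|/(√x + √3).
Restrict δ ≤ 3 so that |x − 3| < 3 forces x > 0, and then √x + √3 > √3.
Hence |√x − √3| < |x − 3|/√3, which is < ϵ once |x − 3| < √3·ϵ.
Take δ = min(3, √3·ϵ). If 0 < |x − 3| < δ then x > 0 and |√x − √3| < |x − 3|/√3 < ϵ.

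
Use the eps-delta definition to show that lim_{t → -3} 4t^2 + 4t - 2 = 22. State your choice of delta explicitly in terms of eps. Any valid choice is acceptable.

delta = min(1, eps/24)

Let eps > 0 be given. We want delta > 0 such that 0 < |t + 3| < delta implies |(4t^2 + 4t - 2) − 22| < eps.
(4t^2 + 4t - 2) − 22 = 4t^2 + 4t - 24 = (t + 3)(4t - 8).
So |(4t^2 + 4t - 2) − 22| = |t + 3|·|4t - 8|.
Require delta ≤ 1. Then |t + 3| < 1 gives |t| < 4, and by the triangle inequality |4t - 8| ≤ 4·4 + 8 = 24.
Hence |(4t^2 + 4t - 2) − 22| ≤ 24|t + 3| < eps provided |t + 3| < eps/24.
Choosing delta = min(1, eps/24) ensures both conditions, hence |(4t^2 + 4t - 2) − 22| < eps.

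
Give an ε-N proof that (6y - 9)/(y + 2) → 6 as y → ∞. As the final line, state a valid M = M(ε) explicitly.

M = 21/ε

Let ε > 0. We seek M > 0 such that y > M implies |(6y - 9)/(y + 2) − 6| < ε.
(6y - 9)/(y + 2) − 6 = ((6y - 9) − 6(y + 2)) / ((y + 2)) = -21/((y + 2)).
For y > 0 we have y + 2 > y, so |(6y - 9)/(y + 2) − 6| = 21/((y + 2)) < 21/(y) = 21/y.
Thus |(6y - 9)/(y + 2) − 6| < ε whenever y > 21/ε.
Take M = 21/ε. If y > M then |(6y - 9)/(y + 2) − 6| < 21/y < ε.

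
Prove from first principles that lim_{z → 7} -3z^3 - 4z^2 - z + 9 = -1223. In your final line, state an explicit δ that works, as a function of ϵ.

Let ϵ > 0. We want δ > 0 such that 0 < |z − 7| < δ implies |(-3z^3 - 4z^2 - z + 9) + 1223| < ϵ.
(-3z^3 - 4z^2 - z + 9) + 1223 = -3z^3 - 4z^2 - z + 1232 = (z − 7)(-3z^2 - 25z - 176).
So |(-3z^3 - 4z^2 - z + 9) + 1223| = |z − 7|·|-3z^2 - 25z - 176|.
Assume first that |z − 7| < 1, so |z| < 8. Then |-3z^2 - 25z - 176| ≤ 3·8^2 + 25·8 + 176 = 568.
Hence |(-3z^3 - 4z^2 - z + 9) + 1223| ≤ 568|z − 7| < ϵ provided |z − 7| < ϵ/568.
Choosing δ = min(1, ϵ/568) ensures both conditions, hence |(-3z^3 - 4z^2 - z + 9) + 1223| < ϵ.

δ = min(1, ϵ/568)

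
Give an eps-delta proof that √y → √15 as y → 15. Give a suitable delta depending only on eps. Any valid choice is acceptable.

Fix eps > 0. We want delta > 0 such that 0 < |y − 15| < delta implies |√y − √15| < eps.
Multiplying by the conjugate, |√y − √15| = |y − 15|/(√y + √15).
Restrict delta ≤ 15 so that |y − 15| < 15 forces y > 0, and then √y + √15 > √15.
Hence |√y − √15| < |y − 15|/√15, which is < eps once |y − 15| < √15·eps.
Take delta = min(15, √15·eps). If 0 < |y − 15| < delta then y > 0 and |√y − √15| < |y − 15|/√15 < eps.

delta = min(15, √15·eps)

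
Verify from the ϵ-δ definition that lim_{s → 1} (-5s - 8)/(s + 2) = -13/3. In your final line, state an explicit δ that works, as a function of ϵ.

δ = min(3/2, (9/4)ϵ)

Suppose ϵ > 0. We want δ > 0 with 0 < |s − 1| < δ ⇒ |(-5s - 8)/(s + 2) + 13/3| < ϵ.
Combining over a common denominator, (-5s - 8)/(s + 2) + 13/3 = [(-5s - 8)·3 − (-13)·(s + 2)] / [3·(s + 2)] = -2(s − 1) / (3(s + 2)).
So |(-5s - 8)/(s + 2) + 13/3| = 2|s − 1| / (3·|s + 2|).
Restrict δ ≤ 3/2. Then |s − 1| < 3/2 gives |s + 2| = |(s − 1) + 3| ≥ 3 − 3/2 = 3/2.
Hence |(-5s - 8)/(s + 2) + 13/3| < 2|s − 1|/(3·(3/2)) = (4/9)|s − 1|, which is < ϵ once |s − 1| < (9/4)ϵ.
Take δ = min(3/2, (9/4)ϵ). Then 0 < |s − 1| < δ forces both bounds, so |(-5s - 8)/(s + 2) + 13/3| < ϵ.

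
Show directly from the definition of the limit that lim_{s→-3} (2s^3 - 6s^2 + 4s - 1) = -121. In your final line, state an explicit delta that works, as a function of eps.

delta = min(2, eps/150)

Let eps > 0. We want delta > 0 such that 0 < |s + 3| < delta implies |(2s^3 - 6s^2 + 4s - 1) + 121| < eps.
(2s^3 - 6s^2 + 4s - 1) + 121 = 2s^3 - 6s^2 + 4s + 120 = (s + 3)(2s^2 - 12s + 40).
So |(2s^3 - 6s^2 + 4s - 1) + 121| = |s + 3|·|2s^2 - 12s + 40|.
Require delta ≤ 2. Then |s + 3| < 2 gives |s| < 5, and by the triangle inequality |2s^2 - 12s + 40| ≤ 2·5^2 + 12·5 + 40 = 150.
Hence |(2s^3 - 6s^2 + 4s - 1) + 121| ≤ 150|s + 3| < eps provided |s + 3| < eps/150.
Choosing delta = min(2, eps/150) ensures both conditions, hence |(2s^3 - 6s^2 + 4s - 1) + 121| < eps.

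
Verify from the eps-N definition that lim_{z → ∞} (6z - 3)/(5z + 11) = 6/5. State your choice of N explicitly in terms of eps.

N = (81/25)/eps

Let eps > 0. We seek N > 0 such that z > N implies |(6z - 3)/(5z + 11) − (6/5)| < eps.
(6z - 3)/(5z + 11) − (6/5) = (5(6z - 3) − 6(5z + 11)) / (5(5z + 11)) = -81/(5(5z + 11)).
For z > 0 we have 5z + 11 > 5z, so |(6z - 3)/(5z + 11) − (6/5)| = 81/(5(5z + 11)) < 81/(5·5z) = (81/25)/z.
Thus |(6z - 3)/(5z + 11) − (6/5)| < eps whenever z > (81/25)/eps.
Take N = (81/25)/eps. If z > N then |(6z - 3)/(5z + 11) − (6/5)| < (81/25)/z < eps.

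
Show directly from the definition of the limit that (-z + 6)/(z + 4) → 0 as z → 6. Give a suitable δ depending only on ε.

δ = min(5, 5ε)

Suppose ε > 0. We want δ > 0 with 0 < |z − 6| < δ ⇒ |(-z + 6)/(z + 4) − 0| < ε.
Combining over a common denominator, (-z + 6)/(z + 4) − 0 = [(-z + 6)·10 − 0·(z + 4)] / [10·(z + 4)] = -10(z − 6) / (10(z + 4)).
So |(-z + 6)/(z + 4) − 0| = 10|z − 6| / (10·|z + 4|).
Require δ ≤ 5, so |z + 4| ≥ |10| − |z − 6| > 10 − 5 = 5.
Hence |(-z + 6)/(z + 4) − 0| < 10|z − 6|/(10·5) = (1/5)|z − 6|, which is < ε once |z − 6| < 5ε.
Take δ = min(5, 5ε). Then 0 < |z − 6| < δ forces both bounds, so |(-z + 6)/(z + 4) − 0| < ε.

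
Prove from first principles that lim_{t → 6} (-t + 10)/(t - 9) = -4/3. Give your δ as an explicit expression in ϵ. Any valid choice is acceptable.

δ = min(3/2, (9/2)ϵ)

Let ϵ > 0. We want δ > 0 with 0 < |t − 6| < δ ⇒ |(-t + 10)/(t - 9) + 4/3| < ϵ.
Combining over a common denominator, (-t + 10)/(t - 9) + 4/3 = [(-t + 10)·(-3) − 4·(t - 9)] / [(-3)·(t - 9)] = -1(t − 6) / ((-3)(t - 9)).
So |(-t + 10)/(t - 9) + 4/3| = |t − 6| / (3·|t − 9|).
Restrict δ ≤ 3/2. Then |t − 6| < 3/2 gives |t − 9| = |(t − 6) + (-3)| ≥ 3 − 3/2 = 3/2.
Hence |(-t + 10)/(t - 9) + 4/3| < |t − 6|/(3·(3/2)) = (2/9)|t − 6|, which is < ϵ once |t − 6| < (9/2)ϵ.
Take δ = min(3/2, (9/2)ϵ). Then 0 < |t − 6| < δ forces both bounds, so |(-t + 10)/(t - 9) + 4/3| < ϵ.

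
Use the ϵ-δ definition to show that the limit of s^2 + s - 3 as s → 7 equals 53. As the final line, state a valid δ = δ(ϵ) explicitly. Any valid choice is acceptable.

δ = min(1, ϵ/16)

Suppose ϵ > 0. We want δ > 0 such that 0 < |s − 7| < δ implies |(s^2 + s - 3) − 53| < ϵ.
(s^2 + s - 3) − 53 = s^2 + s - 56 = (s − 7)(s + 8).
So |(s^2 + s - 3) − 53| = |s − 7|·|s + 8|.
Require δ ≤ 1. Then |s − 7| < 1 gives |s| < 8, and by the triangle inequality |s + 8| ≤ 8 + 8 = 16.
Hence |(s^2 + s - 3) − 53| ≤ 16|s − 7| < ϵ provided |s − 7| < ϵ/16.
Take δ = min(1, ϵ/16). Then 0 < |s − 7| < δ gives both |s − 7| < 1 and |s − 7| < ϵ/16, so |(s^2 + s - 3) − 53| < ϵ.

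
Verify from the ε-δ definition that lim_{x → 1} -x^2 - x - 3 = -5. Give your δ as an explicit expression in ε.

δ = min(1, ε/4)

Suppose ε > 0. We want δ > 0 such that 0 < |x − 1| < δ implies |(-x^2 - x - 3) + 5| < ε.
(-x^2 - x - 3) + 5 = -x^2 - x + 2 = (x − 1)(-x - 2).
So |(-x^2 - x - 3) + 5| = |x − 1|·|-x - 2|.
Require δ ≤ 1. Then |x − 1| < 1 gives |x| < 2, and by the triangle inequality |-x - 2| ≤ 2 + 2 = 4.
Hence |(-x^2 - x - 3) + 5| ≤ 4|x − 1| < ε provided |x − 1| < ε/4.
Choosing δ = min(1, ε/4) ensures both conditions, hence |(-x^2 - x - 3) + 5| < ε.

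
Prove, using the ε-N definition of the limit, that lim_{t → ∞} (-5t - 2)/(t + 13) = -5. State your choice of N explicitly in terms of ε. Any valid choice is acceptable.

N = 63/ε

Let ε > 0 be given. We seek N > 0 such that t > N implies |(-5t - 2)/(t + 13) + 5| < ε.
(-5t - 2)/(t + 13) + 5 = ((-5t - 2) − (-5)(t + 13)) / ((t + 13)) = 63/((t + 13)).
For t > 0 we have t + 13 > t, so |(-5t - 2)/(t + 13) + 5| = 63/((t + 13)) < 63/(t) = 63/t.
Thus |(-5t - 2)/(t + 13) + 5| < ε whenever t > 63/ε.
Take N = 63/ε. If t > N then |(-5t - 2)/(t + 13) + 5| < 63/t < ε.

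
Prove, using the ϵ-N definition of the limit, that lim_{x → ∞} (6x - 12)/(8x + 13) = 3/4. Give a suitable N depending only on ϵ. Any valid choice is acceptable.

N = (87/32)/ϵ

Let ϵ > 0. We seek N > 0 such that x > N implies |(6x - 12)/(8x + 13) − (3/4)| < ϵ.
(6x - 12)/(8x + 13) − (3/4) = (8(6x - 12) − 6(8x + 13)) / (8(8x + 13)) = -174/(8(8x + 13)).
For x > 0 we have 8x + 13 > 8x, so |(6x - 12)/(8x + 13) − (3/4)| = 174/(8(8x + 13)) < 174/(8·8x) = (87/32)/x.
Thus |(6x - 12)/(8x + 13) − (3/4)| < ϵ whenever x > (87/32)/ϵ.
Take N = (87/32)/ϵ. If x > N then |(6x - 12)/(8x + 13) − (3/4)| < (87/32)/x < ϵ.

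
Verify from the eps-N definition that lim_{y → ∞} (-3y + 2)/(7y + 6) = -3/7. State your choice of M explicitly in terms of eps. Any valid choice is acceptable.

Suppose eps > 0. We seek M > 0 such that y > M implies |(-3y + 2)/(7y + 6) + 3/7| < eps.
(-3y + 2)/(7y + 6) + 3/7 = (7(-3y + 2) − (-3)(7y + 6)) / (7(7y + 6)) = 32/(7(7y + 6)).
For y > 0 we have 7y + 6 > 7y, so |(-3y + 2)/(7y + 6) + 3/7| = 32/(7(7y + 6)) < 32/(7·7y) = (32/49)/y.
Thus |(-3y + 2)/(7y + 6) + 3/7| < eps whenever y > (32/49)/eps.
Take M = (32/49)/eps. If y > M then |(-3y + 2)/(7y + 6) + 3/7| < (32/49)/y < eps.

M = (32/49)/eps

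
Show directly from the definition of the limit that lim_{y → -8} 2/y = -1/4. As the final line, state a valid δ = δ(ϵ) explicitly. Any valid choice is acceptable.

δ = min(4, 16ϵ)

Let ϵ > 0. We seek δ > 0 such that 0 < |y + 8| < δ implies |2/y + 1/4| < ϵ.
|2/y + 1/4| = 2·|-8 − y|/(8·|y|) = 2|y + 8|/(8|y|).
Require δ ≤ 4 so that |y| > 8 − 4 = 4, hence 8|y| > 32.
Then |2/y + 1/4| < 2|y + 8|/32, which is < ϵ when |y + 8| < 16ϵ.
Take δ = min(4, 16ϵ). Then 0 < |y + 8| < δ gives both |y + 8| < 4 and |y + 8| < 16ϵ, so |2/y + 1/4| < ϵ.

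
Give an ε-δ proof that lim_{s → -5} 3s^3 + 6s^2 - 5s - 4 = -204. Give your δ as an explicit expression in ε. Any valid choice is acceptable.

Fix ε > 0. We want δ > 0 such that 0 < |s + 5| < δ implies |(3s^3 + 6s^2 - 5s - 4) + 204| < ε.
(3s^3 + 6s^2 - 5s - 4) + 204 = 3s^3 + 6s^2 - 5s + 200 = (s + 5)(3s^2 - 9s + 40).
So |(3s^3 + 6s^2 - 5s - 4) + 204| = |s + 5|·|3s^2 - 9s + 40|.
Require δ ≤ 1. Then |s + 5| < 1 gives |s| < 6, and by the triangle inequality |3s^2 - 9s + 40| ≤ 3·6^2 + 9·6 + 40 = 202.
Hence |(3s^3 + 6s^2 - 5s - 4) + 204| ≤ 202|s + 5| < ε provided |s + 5| < ε/202.
Take δ = min(1, ε/202). Then 0 < |s + 5| < δ gives both |s + 5| < 1 and |s + 5| < ε/202, so |(3s^3 + 6s^2 - 5s - 4) + 204| < ε.

δ = min(1, ε/202)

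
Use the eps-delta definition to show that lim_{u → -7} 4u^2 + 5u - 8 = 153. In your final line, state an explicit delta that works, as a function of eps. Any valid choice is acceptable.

delta = min(1, eps/55)

Let eps > 0 be given. We want delta > 0 such that 0 < |u + 7| < delta implies |(4u^2 + 5u - 8) − 153| < eps.
(4u^2 + 5u - 8) − 153 = 4u^2 + 5u - 161 = (u + 7)(4u - 23).
So |(4u^2 + 5u - 8) − 153| = |u + 7|·|4u - 23|.
Assume first that |u + 7| < 1, so |u| < 8. Then |4u - 23| ≤ 4·8 + 23 = 55.
Hence |(4u^2 + 5u - 8) − 153| ≤ 55|u + 7| < eps provided |u + 7| < eps/55.
Take delta = min(1, eps/55). Then 0 < |u + 7| < delta gives both |u + 7| < 1 and |u + 7| < eps/55, so |(4u^2 + 5u - 8) − 153| < eps.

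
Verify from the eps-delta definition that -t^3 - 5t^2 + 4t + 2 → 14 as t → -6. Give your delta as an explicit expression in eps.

delta = min(2, eps/74)

Fix eps > 0. We want delta > 0 such that 0 < |t + 6| < delta implies |(-t^3 - 5t^2 + 4t + 2) − 14| < eps.
(-t^3 - 5t^2 + 4t + 2) − 14 = -t^3 - 5t^2 + 4t - 12 = (t + 6)(-t^2 + t - 2).
So |(-t^3 - 5t^2 + 4t + 2) − 14| = |t + 6|·|-t^2 + t - 2|.
Require delta ≤ 2. Then |t + 6| < 2 gives |t| < 8, and by the triangle inequality |-t^2 + t - 2| ≤ 8^2 + 8 + 2 = 74.
Hence |(-t^3 - 5t^2 + 4t + 2) − 14| ≤ 74|t + 6| < eps provided |t + 6| < eps/74.
Take delta = min(2, eps/74). Then 0 < |t + 6| < delta gives both |t + 6| < 2 and |t + 6| < eps/74, so |(-t^3 - 5t^2 + 4t + 2) − 14| < eps.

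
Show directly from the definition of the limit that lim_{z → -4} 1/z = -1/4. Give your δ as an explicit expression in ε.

δ = min(2, 8ε)

Let ε > 0 be given. We seek δ > 0 such that 0 < |z + 4| < δ implies |1/z + 1/4| < ε.
|1/z + 1/4| = |-4 − z|/(4·|z|) = |z + 4|/(4|z|).
Restrict δ ≤ 2. Then |z + 4| < 2 gives |z| > 2, so 4|z| > 8.
Then |1/z + 1/4| < |z + 4|/8, which is < ε when |z + 4| < 8ε.
Take δ = min(2, 8ε). Then 0 < |z + 4| < δ gives both |z + 4| < 2 and |z + 4| < 8ε, so |1/z + 1/4| < ε.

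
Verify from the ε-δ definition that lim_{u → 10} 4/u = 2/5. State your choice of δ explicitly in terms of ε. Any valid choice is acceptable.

Let ε > 0 be given. We seek δ > 0 such that 0 < |u − 10| < δ implies |4/u − (2/5)| < ε.
|4/u − (2/5)| = 4·|10 − u|/(10·|u|) = 4|u − 10|/(10|u|).
Restrict δ ≤ 5. Then |u − 10| < 5 gives |u| > 5, so 10|u| > 50.
Then |4/u − (2/5)| < 4|u − 10|/50, which is < ε when |u − 10| < (25/2)ε.
Take δ = min(5, (25/2)ε). Then 0 < |u − 10| < δ gives both |u − 10| < 5 and |u − 10| < (25/2)ε, so |4/u − (2/5)| < ε.

δ = min(5, (25/2)ε)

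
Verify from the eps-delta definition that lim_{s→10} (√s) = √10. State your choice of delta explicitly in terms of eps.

Let eps > 0. We want delta > 0 such that 0 < |s − 10| < delta implies |√s − √10| < eps.
Rationalise: √s − √10 = (s − 10)/(√s + √10), so |√s − √10| = |s − 10|/(√s + √10).
Restrict delta ≤ 10 so that |s − 10| < 10 forces s > 0, and then √s + √10 > √10.
Hence |√s − √10| < |s − 10|/√10, which is < eps once |s − 10| < √10·eps.
Take delta = min(10, √10·eps). If 0 < |s − 10| < delta then s > 0 and |√s − √10| < |s − 10|/√10 < eps.

delta = min(10, √10·eps)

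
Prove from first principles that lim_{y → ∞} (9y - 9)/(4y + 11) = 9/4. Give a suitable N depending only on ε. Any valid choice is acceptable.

N = (135/16)/ε

Fix ε > 0. We seek N > 0 such that y > N implies |(9y - 9)/(4y + 11) − (9/4)| < ε.
(9y - 9)/(4y + 11) − (9/4) = (4(9y - 9) − 9(4y + 11)) / (4(4y + 11)) = -135/(4(4y + 11)).
For y > 0 we have 4y + 11 > 4y, so |(9y - 9)/(4y + 11) − (9/4)| = 135/(4(4y + 11)) < 135/(4·4y) = (135/16)/y.
Thus |(9y - 9)/(4y + 11) − (9/4)| < ε whenever y > (135/16)/ε.
Take N = (135/16)/ε. If y > N then |(9y - 9)/(4y + 11) − (9/4)| < (135/16)/y < ε.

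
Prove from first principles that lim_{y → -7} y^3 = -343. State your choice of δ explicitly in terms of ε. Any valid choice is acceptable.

Suppose ε > 0. We seek δ > 0 with 0 < |y + 7| < δ ⇒ |y^3 + 343| < ε.
Factor: y^3 + 343 = (y + 7)(y^2 - 7y + 49), so |y^3 + 343| = |y + 7|·|y^2 - 7y + 49|.
Impose δ ≤ 2 so that |y| < 9; then |y^2 - 7y + 49| ≤ 193.
Hence |y^3 + 343| ≤ 193|y + 7|, which is < ε once |y + 7| < ε/193.
Take δ = min(2, ε/193). If 0 < |y + 7| < δ then both bounds hold and |y^3 + 343| ≤ 193|y + 7| < 193·(ε/193) = ε.

δ = min(2, ε/193)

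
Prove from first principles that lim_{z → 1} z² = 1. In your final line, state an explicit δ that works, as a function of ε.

δ = min(1, ε/3)

Let ε > 0 be given. We seek δ > 0 with 0 < |z − 1| < δ ⇒ |z² − 1| < ε.
Factor: z² − 1 = (z − 1)(z + 1), so |z² − 1| = |z − 1|·|z + 1|.
Restrict δ ≤ 1. Then |z − 1| < 1 gives |z| < 2, so by the triangle inequality |z + 1| ≤ 2 + 1 = 3.
Hence |z² − 1| ≤ 3|z − 1|, which is < ε once |z − 1| < ε/3.
Take δ = min(1, ε/3). If 0 < |z − 1| < δ then both bounds hold and |z² − 1| ≤ 3|z − 1| < 3·(ε/3) = ε.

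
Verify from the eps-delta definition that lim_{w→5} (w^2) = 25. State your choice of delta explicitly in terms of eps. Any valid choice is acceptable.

Suppose eps > 0. We seek delta > 0 with 0 < |w − 5| < delta ⇒ |w^2 − 25| < eps.
Factor: w^2 − 25 = (w − 5)(w + 5), so |w^2 − 25| = |w − 5|·|w + 5|.
Impose delta ≤ 2 so that |w| < 7; then |w + 5| ≤ 12.
Hence |w^2 − 25| ≤ 12|w − 5|, which is < eps once |w − 5| < eps/12.
Take delta = min(2, eps/12). If 0 < |w − 5| < delta then both bounds hold and |w^2 − 25| ≤ 12|w − 5| < 12·(eps/12) = eps.

delta = min(2, eps/12)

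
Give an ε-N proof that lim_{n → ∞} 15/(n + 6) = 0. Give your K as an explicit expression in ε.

K = 15/ε

Fix ε > 0. For n ≥ 1, |15/(n + 6) − 0| = 15/(n + 6) ≤ 15/n.
We need 15/n < ε, i.e. n > 15/ε.
Take K = 15/ε. If n > K then |15/(n + 6)| ≤ 15/n < ε.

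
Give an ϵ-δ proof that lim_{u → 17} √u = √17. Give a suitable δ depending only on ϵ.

δ = min(17, √17·ϵ)

Let ϵ > 0. We want δ > 0 such that 0 < |u − 17| < δ implies |√u − √17| < ϵ.
Rationalise: √u − √17 = (u − 17)/(√u + √17), so |√u − √17| = |u − 17|/(√u + √17).
Restrict δ ≤ 17 so that |u − 17| < 17 forces u > 0, and then √u + √17 > √17.
Hence |√u − √17| < |u − 17|/√17, which is < ϵ once |u − 17| < √17·ϵ.
Take δ = min(17, √17·ϵ). If 0 < |u − 17| < δ then u > 0 and |√u − √17| < |u − 17|/√17 < ϵ.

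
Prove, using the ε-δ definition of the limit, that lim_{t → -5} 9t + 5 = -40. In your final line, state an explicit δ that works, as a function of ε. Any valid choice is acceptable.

Let ε > 0 be given. We need δ > 0 so that 0 < |t + 5| < δ implies |(9t + 5) + 40| < ε.
Since (9t + 5) + 40 = 9(t + 5), we have |(9t + 5) + 40| = 9|t + 5|.
Thus it suffices that |t + 5| < ε/9.
Choosing δ = ε/9 gives |(9t + 5) + 40| = 9|t + 5| < ε whenever |t + 5| < δ.

δ = ε/9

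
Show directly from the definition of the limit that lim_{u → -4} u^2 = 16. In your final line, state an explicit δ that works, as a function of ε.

δ = min(1, ε/9)

Suppose ε > 0. We seek δ > 0 with 0 < |u + 4| < δ ⇒ |u^2 − 16| < ε.
Factor: u^2 − 16 = (u + 4)(u - 4), so |u^2 − 16| = |u + 4|·|u - 4|.
Impose δ ≤ 1 so that |u| < 5; then |u - 4| ≤ 9.
Hence |u^2 − 16| ≤ 9|u + 4|, which is < ε once |u + 4| < ε/9.
Take δ = min(1, ε/9). If 0 < |u + 4| < δ then both bounds hold and |u^2 − 16| ≤ 9|u + 4| < 9·(ε/9) = ε.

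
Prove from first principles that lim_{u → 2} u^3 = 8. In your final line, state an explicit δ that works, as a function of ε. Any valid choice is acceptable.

δ = min(1, ε/19)

Fix ε > 0. We seek δ > 0 with 0 < |u − 2| < δ ⇒ |u^3 − 8| < ε.
Factor: u^3 − 8 = (u − 2)(u^2 + 2u + 4), so |u^3 − 8| = |u − 2|·|u^2 + 2u + 4|.
Impose δ ≤ 1 so that |u| < 3; then |u^2 + 2u + 4| ≤ 19.
Hence |u^3 − 8| ≤ 19|u − 2|, which is < ε once |u − 2| < ε/19.
Take δ = min(1, ε/19). If 0 < |u − 2| < δ then both bounds hold and |u^3 − 8| ≤ 19|u − 2| < 19·(ε/19) = ε.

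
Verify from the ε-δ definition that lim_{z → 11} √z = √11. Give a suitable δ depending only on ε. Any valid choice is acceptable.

Fix ε > 0. We want δ > 0 such that 0 < |z − 11| < δ implies |√z − √11| < ε.
Multiplying by the conjugate, |√z − √11| = |z − 11|/(√z + √11).
Restrict δ ≤ 11 so that |z − 11| < 11 forces z > 0, and then √z + √11 > √11.
Hence |√z − √11| < |z − 11|/√11, which is < ε once |z − 11| < √11·ε.
Take δ = min(11, √11·ε). If 0 < |z − 11| < δ then z > 0 and |√z − √11| < |z − 11|/√11 < ε.

δ = min(11, √11·ε)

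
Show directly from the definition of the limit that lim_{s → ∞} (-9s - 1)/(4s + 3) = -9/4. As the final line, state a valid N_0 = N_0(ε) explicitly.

Let ε > 0 be given. We seek N_0 > 0 such that s > N_0 implies |(-9s - 1)/(4s + 3) + 9/4| < ε.
(-9s - 1)/(4s + 3) + 9/4 = (4(-9s - 1) − (-9)(4s + 3)) / (4(4s + 3)) = 23/(4(4s + 3)).
For s > 0 we have 4s + 3 > 4s, so |(-9s - 1)/(4s + 3) + 9/4| = 23/(4(4s + 3)) < 23/(4·4s) = (23/16)/s.
Thus |(-9s - 1)/(4s + 3) + 9/4| < ε whenever s > (23/16)/ε.
Take N_0 = (23/16)/ε. If s > N_0 then |(-9s - 1)/(4s + 3) + 9/4| < (23/16)/s < ε.

N_0 = (23/16)/ε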